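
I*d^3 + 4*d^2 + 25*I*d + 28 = (d - 7*I)*(d + 4*I)*(I*d + 1)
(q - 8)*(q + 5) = q^2 - 3*q - 40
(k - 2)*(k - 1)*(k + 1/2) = k^3 - 5*k^2/2 + k/2 + 1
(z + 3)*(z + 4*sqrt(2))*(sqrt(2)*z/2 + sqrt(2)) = sqrt(2)*z^3/2 + 5*sqrt(2)*z^2/2 + 4*z^2 + 3*sqrt(2)*z + 20*z + 24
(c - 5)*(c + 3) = c^2 - 2*c - 15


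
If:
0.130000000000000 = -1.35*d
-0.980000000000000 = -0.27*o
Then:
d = -0.10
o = 3.63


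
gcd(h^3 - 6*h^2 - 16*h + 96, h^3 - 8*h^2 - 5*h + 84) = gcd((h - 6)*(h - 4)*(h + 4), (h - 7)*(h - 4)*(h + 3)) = h - 4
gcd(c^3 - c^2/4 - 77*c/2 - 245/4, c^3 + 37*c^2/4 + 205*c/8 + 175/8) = c^2 + 27*c/4 + 35/4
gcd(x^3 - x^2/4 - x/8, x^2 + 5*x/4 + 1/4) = x + 1/4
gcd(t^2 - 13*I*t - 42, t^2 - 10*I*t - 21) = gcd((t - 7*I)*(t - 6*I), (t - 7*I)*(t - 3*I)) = t - 7*I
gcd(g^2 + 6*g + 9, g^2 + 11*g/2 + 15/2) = g + 3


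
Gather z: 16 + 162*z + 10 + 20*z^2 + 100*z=20*z^2 + 262*z + 26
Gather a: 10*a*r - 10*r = 10*a*r - 10*r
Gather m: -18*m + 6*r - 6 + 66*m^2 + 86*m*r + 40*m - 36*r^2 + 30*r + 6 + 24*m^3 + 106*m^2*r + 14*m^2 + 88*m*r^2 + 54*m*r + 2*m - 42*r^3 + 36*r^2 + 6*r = 24*m^3 + m^2*(106*r + 80) + m*(88*r^2 + 140*r + 24) - 42*r^3 + 42*r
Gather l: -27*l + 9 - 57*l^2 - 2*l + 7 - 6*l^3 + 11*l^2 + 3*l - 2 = -6*l^3 - 46*l^2 - 26*l + 14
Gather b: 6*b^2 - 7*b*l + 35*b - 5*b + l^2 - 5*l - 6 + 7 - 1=6*b^2 + b*(30 - 7*l) + l^2 - 5*l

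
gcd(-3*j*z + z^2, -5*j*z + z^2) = z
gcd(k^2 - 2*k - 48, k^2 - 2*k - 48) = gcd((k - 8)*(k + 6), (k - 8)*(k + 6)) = k^2 - 2*k - 48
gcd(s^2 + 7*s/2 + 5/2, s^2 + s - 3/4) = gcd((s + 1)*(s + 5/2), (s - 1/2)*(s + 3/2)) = 1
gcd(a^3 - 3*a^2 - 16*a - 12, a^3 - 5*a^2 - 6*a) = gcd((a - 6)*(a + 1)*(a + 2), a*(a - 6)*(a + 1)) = a^2 - 5*a - 6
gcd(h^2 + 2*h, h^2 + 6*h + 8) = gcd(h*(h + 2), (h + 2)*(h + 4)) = h + 2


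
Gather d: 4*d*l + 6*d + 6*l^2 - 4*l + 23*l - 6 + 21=d*(4*l + 6) + 6*l^2 + 19*l + 15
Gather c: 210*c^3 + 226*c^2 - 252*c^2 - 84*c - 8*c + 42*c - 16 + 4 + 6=210*c^3 - 26*c^2 - 50*c - 6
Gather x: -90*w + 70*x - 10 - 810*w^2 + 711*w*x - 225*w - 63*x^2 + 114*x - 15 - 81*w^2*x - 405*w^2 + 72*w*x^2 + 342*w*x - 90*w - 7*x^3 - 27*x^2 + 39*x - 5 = -1215*w^2 - 405*w - 7*x^3 + x^2*(72*w - 90) + x*(-81*w^2 + 1053*w + 223) - 30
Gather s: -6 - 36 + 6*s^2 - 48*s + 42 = 6*s^2 - 48*s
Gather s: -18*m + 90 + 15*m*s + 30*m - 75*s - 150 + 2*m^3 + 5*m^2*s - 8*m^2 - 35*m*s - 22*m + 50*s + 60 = 2*m^3 - 8*m^2 - 10*m + s*(5*m^2 - 20*m - 25)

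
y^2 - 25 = (y - 5)*(y + 5)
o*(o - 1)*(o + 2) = o^3 + o^2 - 2*o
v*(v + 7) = v^2 + 7*v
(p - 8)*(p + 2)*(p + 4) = p^3 - 2*p^2 - 40*p - 64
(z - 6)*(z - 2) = z^2 - 8*z + 12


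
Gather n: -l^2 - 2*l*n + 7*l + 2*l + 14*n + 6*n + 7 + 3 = -l^2 + 9*l + n*(20 - 2*l) + 10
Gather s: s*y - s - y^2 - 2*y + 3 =s*(y - 1) - y^2 - 2*y + 3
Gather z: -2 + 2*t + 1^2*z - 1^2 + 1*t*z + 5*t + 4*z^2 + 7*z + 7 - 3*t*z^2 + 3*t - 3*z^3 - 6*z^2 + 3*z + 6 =10*t - 3*z^3 + z^2*(-3*t - 2) + z*(t + 11) + 10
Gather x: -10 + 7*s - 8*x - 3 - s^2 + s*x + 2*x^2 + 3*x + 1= -s^2 + 7*s + 2*x^2 + x*(s - 5) - 12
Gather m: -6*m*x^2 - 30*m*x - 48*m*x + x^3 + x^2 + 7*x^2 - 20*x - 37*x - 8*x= m*(-6*x^2 - 78*x) + x^3 + 8*x^2 - 65*x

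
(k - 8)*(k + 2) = k^2 - 6*k - 16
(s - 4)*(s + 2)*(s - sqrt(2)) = s^3 - 2*s^2 - sqrt(2)*s^2 - 8*s + 2*sqrt(2)*s + 8*sqrt(2)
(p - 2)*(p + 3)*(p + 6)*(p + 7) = p^4 + 14*p^3 + 49*p^2 - 36*p - 252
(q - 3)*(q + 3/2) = q^2 - 3*q/2 - 9/2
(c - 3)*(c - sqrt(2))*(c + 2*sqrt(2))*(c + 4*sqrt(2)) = c^4 - 3*c^3 + 5*sqrt(2)*c^3 - 15*sqrt(2)*c^2 + 4*c^2 - 16*sqrt(2)*c - 12*c + 48*sqrt(2)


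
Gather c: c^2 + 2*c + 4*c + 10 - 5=c^2 + 6*c + 5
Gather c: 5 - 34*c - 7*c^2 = -7*c^2 - 34*c + 5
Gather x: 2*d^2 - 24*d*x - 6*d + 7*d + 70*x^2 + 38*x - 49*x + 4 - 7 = 2*d^2 + d + 70*x^2 + x*(-24*d - 11) - 3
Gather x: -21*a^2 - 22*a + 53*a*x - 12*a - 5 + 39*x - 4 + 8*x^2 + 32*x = -21*a^2 - 34*a + 8*x^2 + x*(53*a + 71) - 9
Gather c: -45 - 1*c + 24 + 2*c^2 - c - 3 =2*c^2 - 2*c - 24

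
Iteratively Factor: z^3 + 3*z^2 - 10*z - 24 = (z - 3)*(z^2 + 6*z + 8) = (z - 3)*(z + 2)*(z + 4)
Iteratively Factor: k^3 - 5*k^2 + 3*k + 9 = (k - 3)*(k^2 - 2*k - 3) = (k - 3)^2*(k + 1)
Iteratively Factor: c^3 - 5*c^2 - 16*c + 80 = (c - 5)*(c^2 - 16) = (c - 5)*(c - 4)*(c + 4)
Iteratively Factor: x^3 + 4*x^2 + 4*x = (x)*(x^2 + 4*x + 4) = x*(x + 2)*(x + 2)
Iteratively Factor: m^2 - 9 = (m - 3)*(m + 3)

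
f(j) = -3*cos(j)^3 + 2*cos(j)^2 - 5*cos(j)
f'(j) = 9*sin(j)*cos(j)^2 - 4*sin(j)*cos(j) + 5*sin(j)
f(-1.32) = -1.16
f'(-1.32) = -4.42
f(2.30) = 5.11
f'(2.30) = 8.70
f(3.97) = 5.22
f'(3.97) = -8.71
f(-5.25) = -2.44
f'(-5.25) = 4.56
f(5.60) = -4.07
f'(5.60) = -4.62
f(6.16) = -5.92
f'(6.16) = -1.22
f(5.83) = -5.06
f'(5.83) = -3.80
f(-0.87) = -3.20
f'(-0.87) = -4.71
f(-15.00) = 6.27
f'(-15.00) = -8.61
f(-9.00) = 8.49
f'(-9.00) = -6.64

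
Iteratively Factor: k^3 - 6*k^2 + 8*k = (k)*(k^2 - 6*k + 8) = k*(k - 2)*(k - 4)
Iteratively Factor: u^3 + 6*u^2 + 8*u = (u)*(u^2 + 6*u + 8) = u*(u + 2)*(u + 4)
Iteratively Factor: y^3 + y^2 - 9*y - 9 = (y - 3)*(y^2 + 4*y + 3) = (y - 3)*(y + 1)*(y + 3)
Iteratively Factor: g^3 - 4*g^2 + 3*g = (g - 3)*(g^2 - g) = g*(g - 3)*(g - 1)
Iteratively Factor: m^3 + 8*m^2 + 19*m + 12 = (m + 4)*(m^2 + 4*m + 3) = (m + 3)*(m + 4)*(m + 1)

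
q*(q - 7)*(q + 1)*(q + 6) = q^4 - 43*q^2 - 42*q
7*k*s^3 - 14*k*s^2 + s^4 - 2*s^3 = s^2*(7*k + s)*(s - 2)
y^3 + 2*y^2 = y^2*(y + 2)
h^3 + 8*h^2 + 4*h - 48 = (h - 2)*(h + 4)*(h + 6)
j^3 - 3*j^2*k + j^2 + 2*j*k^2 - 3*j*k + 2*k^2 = (j + 1)*(j - 2*k)*(j - k)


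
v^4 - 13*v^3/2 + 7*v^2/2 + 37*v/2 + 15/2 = (v - 5)*(v - 3)*(v + 1/2)*(v + 1)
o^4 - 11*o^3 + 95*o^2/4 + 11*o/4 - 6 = (o - 8)*(o - 3)*(o - 1/2)*(o + 1/2)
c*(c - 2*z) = c^2 - 2*c*z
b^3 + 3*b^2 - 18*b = b*(b - 3)*(b + 6)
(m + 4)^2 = m^2 + 8*m + 16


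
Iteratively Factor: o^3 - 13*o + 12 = (o - 3)*(o^2 + 3*o - 4) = (o - 3)*(o + 4)*(o - 1)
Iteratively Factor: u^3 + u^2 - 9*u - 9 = (u - 3)*(u^2 + 4*u + 3) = (u - 3)*(u + 1)*(u + 3)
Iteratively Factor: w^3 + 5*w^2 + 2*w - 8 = (w - 1)*(w^2 + 6*w + 8) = (w - 1)*(w + 2)*(w + 4)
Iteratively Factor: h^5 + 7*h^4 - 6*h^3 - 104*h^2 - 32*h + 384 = (h + 4)*(h^4 + 3*h^3 - 18*h^2 - 32*h + 96) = (h + 4)^2*(h^3 - h^2 - 14*h + 24) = (h + 4)^3*(h^2 - 5*h + 6) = (h - 3)*(h + 4)^3*(h - 2)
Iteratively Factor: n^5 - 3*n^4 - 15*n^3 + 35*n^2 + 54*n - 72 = (n - 1)*(n^4 - 2*n^3 - 17*n^2 + 18*n + 72) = (n - 4)*(n - 1)*(n^3 + 2*n^2 - 9*n - 18) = (n - 4)*(n - 1)*(n + 2)*(n^2 - 9) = (n - 4)*(n - 1)*(n + 2)*(n + 3)*(n - 3)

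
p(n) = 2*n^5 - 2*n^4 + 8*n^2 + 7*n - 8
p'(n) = 10*n^4 - 8*n^3 + 16*n + 7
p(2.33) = 130.14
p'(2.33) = 237.81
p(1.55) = 28.42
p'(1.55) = 59.73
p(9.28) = 123561.14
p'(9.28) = 67925.84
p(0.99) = 6.75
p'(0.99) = 24.68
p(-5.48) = -11493.77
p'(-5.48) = 10254.10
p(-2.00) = -86.00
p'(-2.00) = 199.00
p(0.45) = -3.28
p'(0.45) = 13.88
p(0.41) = -3.82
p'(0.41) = 13.29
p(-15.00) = -1618313.00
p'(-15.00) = 533017.00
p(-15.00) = -1618313.00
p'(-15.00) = 533017.00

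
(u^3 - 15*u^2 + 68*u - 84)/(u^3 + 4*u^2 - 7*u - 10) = (u^2 - 13*u + 42)/(u^2 + 6*u + 5)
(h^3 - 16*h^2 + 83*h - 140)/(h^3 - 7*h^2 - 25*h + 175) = (h - 4)/(h + 5)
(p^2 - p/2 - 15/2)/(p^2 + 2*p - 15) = (p + 5/2)/(p + 5)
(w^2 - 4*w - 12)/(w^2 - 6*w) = (w + 2)/w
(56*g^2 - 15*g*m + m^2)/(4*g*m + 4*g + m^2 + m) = (56*g^2 - 15*g*m + m^2)/(4*g*m + 4*g + m^2 + m)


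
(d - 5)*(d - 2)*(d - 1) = d^3 - 8*d^2 + 17*d - 10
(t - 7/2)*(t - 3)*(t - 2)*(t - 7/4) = t^4 - 41*t^3/4 + 307*t^2/8 - 497*t/8 + 147/4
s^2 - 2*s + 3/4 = (s - 3/2)*(s - 1/2)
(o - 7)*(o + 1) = o^2 - 6*o - 7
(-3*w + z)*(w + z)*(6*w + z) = -18*w^3 - 15*w^2*z + 4*w*z^2 + z^3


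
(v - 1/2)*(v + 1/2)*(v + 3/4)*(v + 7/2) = v^4 + 17*v^3/4 + 19*v^2/8 - 17*v/16 - 21/32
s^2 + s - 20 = (s - 4)*(s + 5)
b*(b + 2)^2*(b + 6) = b^4 + 10*b^3 + 28*b^2 + 24*b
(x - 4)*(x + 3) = x^2 - x - 12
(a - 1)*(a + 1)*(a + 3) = a^3 + 3*a^2 - a - 3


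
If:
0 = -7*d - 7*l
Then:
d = -l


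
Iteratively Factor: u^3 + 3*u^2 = (u + 3)*(u^2) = u*(u + 3)*(u)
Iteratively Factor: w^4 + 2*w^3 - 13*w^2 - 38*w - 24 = (w + 3)*(w^3 - w^2 - 10*w - 8) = (w + 1)*(w + 3)*(w^2 - 2*w - 8) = (w - 4)*(w + 1)*(w + 3)*(w + 2)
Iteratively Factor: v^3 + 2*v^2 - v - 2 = (v + 2)*(v^2 - 1) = (v + 1)*(v + 2)*(v - 1)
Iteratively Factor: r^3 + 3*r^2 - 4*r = (r + 4)*(r^2 - r) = r*(r + 4)*(r - 1)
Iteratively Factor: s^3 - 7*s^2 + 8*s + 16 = (s - 4)*(s^2 - 3*s - 4) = (s - 4)^2*(s + 1)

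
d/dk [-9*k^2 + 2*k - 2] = 2 - 18*k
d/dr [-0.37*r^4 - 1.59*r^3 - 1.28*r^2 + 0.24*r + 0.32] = -1.48*r^3 - 4.77*r^2 - 2.56*r + 0.24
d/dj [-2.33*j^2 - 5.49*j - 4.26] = -4.66*j - 5.49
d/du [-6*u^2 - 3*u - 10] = -12*u - 3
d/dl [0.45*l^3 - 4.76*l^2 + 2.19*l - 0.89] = 1.35*l^2 - 9.52*l + 2.19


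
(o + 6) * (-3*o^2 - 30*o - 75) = -3*o^3 - 48*o^2 - 255*o - 450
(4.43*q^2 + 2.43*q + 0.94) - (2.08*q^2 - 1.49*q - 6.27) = 2.35*q^2 + 3.92*q + 7.21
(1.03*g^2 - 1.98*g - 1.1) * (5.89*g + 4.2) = 6.0667*g^3 - 7.3362*g^2 - 14.795*g - 4.62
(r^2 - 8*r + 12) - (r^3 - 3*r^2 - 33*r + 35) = -r^3 + 4*r^2 + 25*r - 23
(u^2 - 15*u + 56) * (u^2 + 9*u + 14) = u^4 - 6*u^3 - 65*u^2 + 294*u + 784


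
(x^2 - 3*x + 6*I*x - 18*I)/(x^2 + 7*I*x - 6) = (x - 3)/(x + I)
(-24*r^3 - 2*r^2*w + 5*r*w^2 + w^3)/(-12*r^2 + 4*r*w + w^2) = (12*r^2 + 7*r*w + w^2)/(6*r + w)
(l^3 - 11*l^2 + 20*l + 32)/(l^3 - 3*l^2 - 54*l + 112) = (l^2 - 3*l - 4)/(l^2 + 5*l - 14)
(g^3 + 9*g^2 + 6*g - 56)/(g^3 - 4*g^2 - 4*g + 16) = (g^2 + 11*g + 28)/(g^2 - 2*g - 8)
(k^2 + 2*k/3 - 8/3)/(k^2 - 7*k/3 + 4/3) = (k + 2)/(k - 1)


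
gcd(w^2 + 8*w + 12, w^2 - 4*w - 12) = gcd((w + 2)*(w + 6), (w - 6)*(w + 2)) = w + 2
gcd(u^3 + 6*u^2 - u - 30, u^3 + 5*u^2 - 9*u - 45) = u^2 + 8*u + 15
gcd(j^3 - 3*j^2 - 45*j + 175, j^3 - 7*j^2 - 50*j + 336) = j + 7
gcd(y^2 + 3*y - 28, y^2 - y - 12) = y - 4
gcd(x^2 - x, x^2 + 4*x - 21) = 1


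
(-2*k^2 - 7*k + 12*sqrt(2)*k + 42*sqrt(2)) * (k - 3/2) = -2*k^3 - 4*k^2 + 12*sqrt(2)*k^2 + 21*k/2 + 24*sqrt(2)*k - 63*sqrt(2)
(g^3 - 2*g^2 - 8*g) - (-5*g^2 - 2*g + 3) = g^3 + 3*g^2 - 6*g - 3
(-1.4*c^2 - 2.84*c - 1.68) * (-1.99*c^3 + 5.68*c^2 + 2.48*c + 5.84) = 2.786*c^5 - 2.3004*c^4 - 16.26*c^3 - 24.7616*c^2 - 20.752*c - 9.8112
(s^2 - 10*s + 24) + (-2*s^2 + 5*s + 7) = -s^2 - 5*s + 31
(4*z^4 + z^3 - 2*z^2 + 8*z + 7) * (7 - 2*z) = -8*z^5 + 26*z^4 + 11*z^3 - 30*z^2 + 42*z + 49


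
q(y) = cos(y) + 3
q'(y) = -sin(y)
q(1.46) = 3.11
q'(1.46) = -0.99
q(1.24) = 3.32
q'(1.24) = -0.95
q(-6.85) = 3.84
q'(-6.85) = 0.54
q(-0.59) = 3.83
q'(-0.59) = 0.56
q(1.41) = 3.16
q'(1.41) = -0.99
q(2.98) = 2.01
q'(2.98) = -0.16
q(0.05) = 4.00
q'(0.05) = -0.05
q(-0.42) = 3.91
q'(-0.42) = 0.41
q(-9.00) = 2.09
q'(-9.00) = 0.41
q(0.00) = 4.00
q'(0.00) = 0.00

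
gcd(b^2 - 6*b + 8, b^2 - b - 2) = b - 2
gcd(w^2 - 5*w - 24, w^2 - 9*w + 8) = w - 8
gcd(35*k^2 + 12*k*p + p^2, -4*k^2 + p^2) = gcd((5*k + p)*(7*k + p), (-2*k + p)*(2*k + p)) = 1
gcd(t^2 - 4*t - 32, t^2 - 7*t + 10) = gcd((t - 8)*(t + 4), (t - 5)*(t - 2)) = 1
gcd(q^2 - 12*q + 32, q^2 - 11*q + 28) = q - 4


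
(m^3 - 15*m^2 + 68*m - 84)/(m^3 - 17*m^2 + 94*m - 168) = (m - 2)/(m - 4)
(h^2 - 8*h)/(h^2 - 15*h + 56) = h/(h - 7)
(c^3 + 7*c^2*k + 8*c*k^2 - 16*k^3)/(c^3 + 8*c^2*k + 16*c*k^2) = (c - k)/c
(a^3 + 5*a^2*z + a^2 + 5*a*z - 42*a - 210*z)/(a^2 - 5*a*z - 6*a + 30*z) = (-a^2 - 5*a*z - 7*a - 35*z)/(-a + 5*z)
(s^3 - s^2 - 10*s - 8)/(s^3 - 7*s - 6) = (s - 4)/(s - 3)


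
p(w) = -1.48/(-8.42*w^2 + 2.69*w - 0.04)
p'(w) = -1.48*(16.84*w - 2.69)/(-8.42*w^2 + 2.69*w - 0.04)^2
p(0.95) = 0.29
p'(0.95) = -0.76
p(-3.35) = 0.01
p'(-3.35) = 0.01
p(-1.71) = 0.05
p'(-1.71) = 0.05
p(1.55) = 0.09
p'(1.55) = -0.13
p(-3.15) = 0.02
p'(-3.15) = 0.01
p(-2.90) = 0.02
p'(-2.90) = 0.01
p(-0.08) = 4.79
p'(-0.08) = 62.54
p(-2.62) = 0.02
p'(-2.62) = 0.02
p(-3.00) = 0.02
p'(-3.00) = 0.01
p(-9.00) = 0.00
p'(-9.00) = 0.00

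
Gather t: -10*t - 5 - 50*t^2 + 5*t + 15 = -50*t^2 - 5*t + 10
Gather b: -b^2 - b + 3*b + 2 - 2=-b^2 + 2*b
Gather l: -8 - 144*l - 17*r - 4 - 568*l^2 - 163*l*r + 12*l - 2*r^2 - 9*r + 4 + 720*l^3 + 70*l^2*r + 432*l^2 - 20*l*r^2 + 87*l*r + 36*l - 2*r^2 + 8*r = 720*l^3 + l^2*(70*r - 136) + l*(-20*r^2 - 76*r - 96) - 4*r^2 - 18*r - 8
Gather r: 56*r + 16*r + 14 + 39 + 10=72*r + 63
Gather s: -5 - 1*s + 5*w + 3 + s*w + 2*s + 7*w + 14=s*(w + 1) + 12*w + 12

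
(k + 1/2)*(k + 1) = k^2 + 3*k/2 + 1/2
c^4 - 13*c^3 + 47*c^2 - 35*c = c*(c - 7)*(c - 5)*(c - 1)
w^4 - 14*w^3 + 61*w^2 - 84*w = w*(w - 7)*(w - 4)*(w - 3)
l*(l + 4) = l^2 + 4*l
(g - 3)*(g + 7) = g^2 + 4*g - 21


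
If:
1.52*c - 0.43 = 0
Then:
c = 0.28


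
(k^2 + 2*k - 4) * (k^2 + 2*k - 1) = k^4 + 4*k^3 - k^2 - 10*k + 4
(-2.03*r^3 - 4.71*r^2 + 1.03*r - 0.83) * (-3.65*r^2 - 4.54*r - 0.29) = 7.4095*r^5 + 26.4077*r^4 + 18.2126*r^3 - 0.280800000000001*r^2 + 3.4695*r + 0.2407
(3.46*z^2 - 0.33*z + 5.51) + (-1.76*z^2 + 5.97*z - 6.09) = 1.7*z^2 + 5.64*z - 0.58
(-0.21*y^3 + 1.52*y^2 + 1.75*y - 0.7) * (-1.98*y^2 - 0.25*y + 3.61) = 0.4158*y^5 - 2.9571*y^4 - 4.6031*y^3 + 6.4357*y^2 + 6.4925*y - 2.527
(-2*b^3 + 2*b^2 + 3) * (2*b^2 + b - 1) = -4*b^5 + 2*b^4 + 4*b^3 + 4*b^2 + 3*b - 3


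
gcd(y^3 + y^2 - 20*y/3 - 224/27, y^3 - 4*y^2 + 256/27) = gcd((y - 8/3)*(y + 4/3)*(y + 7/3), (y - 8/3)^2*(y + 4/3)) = y^2 - 4*y/3 - 32/9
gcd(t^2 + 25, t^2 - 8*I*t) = 1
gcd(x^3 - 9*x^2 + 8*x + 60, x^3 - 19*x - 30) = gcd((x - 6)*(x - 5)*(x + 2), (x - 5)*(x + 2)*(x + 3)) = x^2 - 3*x - 10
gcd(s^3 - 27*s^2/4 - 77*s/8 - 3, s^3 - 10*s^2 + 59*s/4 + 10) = s^2 - 15*s/2 - 4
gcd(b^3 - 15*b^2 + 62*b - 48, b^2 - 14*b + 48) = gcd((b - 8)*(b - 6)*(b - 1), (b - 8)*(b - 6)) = b^2 - 14*b + 48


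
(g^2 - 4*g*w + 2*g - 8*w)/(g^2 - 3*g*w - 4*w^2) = (g + 2)/(g + w)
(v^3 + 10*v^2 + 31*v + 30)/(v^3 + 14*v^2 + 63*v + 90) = (v + 2)/(v + 6)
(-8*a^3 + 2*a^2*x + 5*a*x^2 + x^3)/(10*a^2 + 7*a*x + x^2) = (-4*a^2 + 3*a*x + x^2)/(5*a + x)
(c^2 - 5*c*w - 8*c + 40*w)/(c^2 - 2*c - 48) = (c - 5*w)/(c + 6)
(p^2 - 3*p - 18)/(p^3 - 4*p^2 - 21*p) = (p - 6)/(p*(p - 7))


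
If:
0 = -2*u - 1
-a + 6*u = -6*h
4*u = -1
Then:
No Solution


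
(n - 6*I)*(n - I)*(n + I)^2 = n^4 - 5*I*n^3 + 7*n^2 - 5*I*n + 6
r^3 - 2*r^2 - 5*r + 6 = (r - 3)*(r - 1)*(r + 2)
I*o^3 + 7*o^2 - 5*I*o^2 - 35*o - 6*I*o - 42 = (o - 6)*(o - 7*I)*(I*o + I)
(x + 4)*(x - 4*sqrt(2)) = x^2 - 4*sqrt(2)*x + 4*x - 16*sqrt(2)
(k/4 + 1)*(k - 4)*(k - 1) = k^3/4 - k^2/4 - 4*k + 4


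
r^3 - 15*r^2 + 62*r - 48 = (r - 8)*(r - 6)*(r - 1)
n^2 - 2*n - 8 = (n - 4)*(n + 2)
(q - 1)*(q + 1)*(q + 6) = q^3 + 6*q^2 - q - 6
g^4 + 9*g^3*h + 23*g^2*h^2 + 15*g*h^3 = g*(g + h)*(g + 3*h)*(g + 5*h)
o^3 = o^3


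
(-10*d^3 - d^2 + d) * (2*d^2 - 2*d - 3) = -20*d^5 + 18*d^4 + 34*d^3 + d^2 - 3*d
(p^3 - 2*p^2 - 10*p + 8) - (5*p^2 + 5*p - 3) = p^3 - 7*p^2 - 15*p + 11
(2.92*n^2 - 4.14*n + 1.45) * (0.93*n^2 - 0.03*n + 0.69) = 2.7156*n^4 - 3.9378*n^3 + 3.4875*n^2 - 2.9001*n + 1.0005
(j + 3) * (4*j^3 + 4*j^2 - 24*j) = 4*j^4 + 16*j^3 - 12*j^2 - 72*j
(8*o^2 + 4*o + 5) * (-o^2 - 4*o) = -8*o^4 - 36*o^3 - 21*o^2 - 20*o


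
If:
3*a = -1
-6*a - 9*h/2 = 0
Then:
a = -1/3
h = 4/9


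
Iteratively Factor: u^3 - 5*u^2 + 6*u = (u)*(u^2 - 5*u + 6) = u*(u - 3)*(u - 2)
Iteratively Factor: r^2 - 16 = (r + 4)*(r - 4)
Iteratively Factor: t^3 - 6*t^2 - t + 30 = (t - 3)*(t^2 - 3*t - 10) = (t - 3)*(t + 2)*(t - 5)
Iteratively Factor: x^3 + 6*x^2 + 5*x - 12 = (x + 3)*(x^2 + 3*x - 4) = (x + 3)*(x + 4)*(x - 1)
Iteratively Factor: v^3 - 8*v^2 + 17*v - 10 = (v - 1)*(v^2 - 7*v + 10) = (v - 5)*(v - 1)*(v - 2)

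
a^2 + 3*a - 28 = (a - 4)*(a + 7)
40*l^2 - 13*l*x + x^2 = (-8*l + x)*(-5*l + x)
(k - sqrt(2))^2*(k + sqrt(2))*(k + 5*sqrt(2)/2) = k^4 + 3*sqrt(2)*k^3/2 - 7*k^2 - 3*sqrt(2)*k + 10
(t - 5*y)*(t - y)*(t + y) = t^3 - 5*t^2*y - t*y^2 + 5*y^3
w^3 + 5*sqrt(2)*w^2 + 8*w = w*(w + sqrt(2))*(w + 4*sqrt(2))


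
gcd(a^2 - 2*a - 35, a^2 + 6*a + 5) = a + 5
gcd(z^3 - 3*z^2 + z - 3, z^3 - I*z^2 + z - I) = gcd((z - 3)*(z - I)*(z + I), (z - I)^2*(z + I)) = z^2 + 1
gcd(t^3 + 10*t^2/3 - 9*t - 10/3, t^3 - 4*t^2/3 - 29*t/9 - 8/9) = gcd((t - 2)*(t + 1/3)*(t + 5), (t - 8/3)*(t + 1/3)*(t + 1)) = t + 1/3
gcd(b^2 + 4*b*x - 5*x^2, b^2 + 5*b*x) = b + 5*x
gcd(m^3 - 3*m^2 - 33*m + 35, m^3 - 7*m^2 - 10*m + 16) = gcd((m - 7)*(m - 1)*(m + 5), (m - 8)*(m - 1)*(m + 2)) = m - 1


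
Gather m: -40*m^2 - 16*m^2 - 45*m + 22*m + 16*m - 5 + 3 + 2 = -56*m^2 - 7*m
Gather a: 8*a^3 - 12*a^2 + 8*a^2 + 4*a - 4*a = 8*a^3 - 4*a^2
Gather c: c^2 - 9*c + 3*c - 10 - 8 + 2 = c^2 - 6*c - 16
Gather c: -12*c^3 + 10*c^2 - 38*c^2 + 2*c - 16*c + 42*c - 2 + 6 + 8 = -12*c^3 - 28*c^2 + 28*c + 12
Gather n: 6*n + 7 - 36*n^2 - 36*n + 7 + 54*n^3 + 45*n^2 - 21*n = 54*n^3 + 9*n^2 - 51*n + 14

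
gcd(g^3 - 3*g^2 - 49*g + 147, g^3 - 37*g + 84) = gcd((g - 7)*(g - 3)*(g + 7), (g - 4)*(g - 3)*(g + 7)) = g^2 + 4*g - 21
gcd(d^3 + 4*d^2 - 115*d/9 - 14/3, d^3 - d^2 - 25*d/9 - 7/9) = d^2 - 2*d - 7/9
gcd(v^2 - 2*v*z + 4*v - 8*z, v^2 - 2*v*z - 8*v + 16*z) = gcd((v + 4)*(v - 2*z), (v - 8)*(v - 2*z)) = -v + 2*z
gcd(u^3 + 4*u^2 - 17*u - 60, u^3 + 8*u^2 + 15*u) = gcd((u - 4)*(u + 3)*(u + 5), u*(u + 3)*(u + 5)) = u^2 + 8*u + 15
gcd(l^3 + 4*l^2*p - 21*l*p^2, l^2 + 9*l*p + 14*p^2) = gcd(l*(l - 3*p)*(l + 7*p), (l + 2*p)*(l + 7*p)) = l + 7*p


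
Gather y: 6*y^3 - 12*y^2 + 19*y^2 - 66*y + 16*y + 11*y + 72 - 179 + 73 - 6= 6*y^3 + 7*y^2 - 39*y - 40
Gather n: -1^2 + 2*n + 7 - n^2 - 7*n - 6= -n^2 - 5*n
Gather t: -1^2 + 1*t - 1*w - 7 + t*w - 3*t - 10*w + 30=t*(w - 2) - 11*w + 22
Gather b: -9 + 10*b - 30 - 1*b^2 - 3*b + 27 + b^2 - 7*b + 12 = 0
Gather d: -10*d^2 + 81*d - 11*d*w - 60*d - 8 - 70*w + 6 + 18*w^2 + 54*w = -10*d^2 + d*(21 - 11*w) + 18*w^2 - 16*w - 2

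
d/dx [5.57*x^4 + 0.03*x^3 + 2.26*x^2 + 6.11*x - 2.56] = 22.28*x^3 + 0.09*x^2 + 4.52*x + 6.11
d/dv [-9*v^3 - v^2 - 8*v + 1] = -27*v^2 - 2*v - 8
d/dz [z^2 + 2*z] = 2*z + 2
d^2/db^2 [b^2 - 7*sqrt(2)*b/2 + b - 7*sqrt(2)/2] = 2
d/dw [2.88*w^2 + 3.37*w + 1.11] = 5.76*w + 3.37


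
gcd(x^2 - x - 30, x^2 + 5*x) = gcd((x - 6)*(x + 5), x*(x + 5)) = x + 5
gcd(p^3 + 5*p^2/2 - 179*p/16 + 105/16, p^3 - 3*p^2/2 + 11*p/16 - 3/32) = p - 3/4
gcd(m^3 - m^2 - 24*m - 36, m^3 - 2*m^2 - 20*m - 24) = m^2 - 4*m - 12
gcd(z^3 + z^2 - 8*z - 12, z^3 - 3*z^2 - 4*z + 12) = z^2 - z - 6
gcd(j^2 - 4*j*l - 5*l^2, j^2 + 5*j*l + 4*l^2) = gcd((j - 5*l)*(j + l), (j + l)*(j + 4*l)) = j + l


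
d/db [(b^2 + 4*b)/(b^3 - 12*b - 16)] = (-b^3 - 6*b^2 - 32)/(b^5 - 2*b^4 - 20*b^3 + 8*b^2 + 128*b + 128)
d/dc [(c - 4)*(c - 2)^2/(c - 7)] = (c - 2)*((c - 7)*(3*c - 10) - (c - 4)*(c - 2))/(c - 7)^2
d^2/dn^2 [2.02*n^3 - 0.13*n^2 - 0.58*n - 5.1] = 12.12*n - 0.26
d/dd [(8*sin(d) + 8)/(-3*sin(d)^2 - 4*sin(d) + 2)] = 24*(sin(d)^2 + 2*sin(d) + 2)*cos(d)/(3*sin(d)^2 + 4*sin(d) - 2)^2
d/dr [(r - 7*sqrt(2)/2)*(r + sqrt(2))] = 2*r - 5*sqrt(2)/2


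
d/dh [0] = 0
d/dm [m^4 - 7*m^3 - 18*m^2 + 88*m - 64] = 4*m^3 - 21*m^2 - 36*m + 88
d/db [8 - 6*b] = -6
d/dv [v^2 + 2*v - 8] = 2*v + 2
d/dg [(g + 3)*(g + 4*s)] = 2*g + 4*s + 3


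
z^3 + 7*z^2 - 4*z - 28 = (z - 2)*(z + 2)*(z + 7)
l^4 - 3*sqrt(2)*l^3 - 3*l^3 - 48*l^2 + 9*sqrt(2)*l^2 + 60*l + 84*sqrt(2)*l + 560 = (l - 7)*(l + 4)*(l - 5*sqrt(2))*(l + 2*sqrt(2))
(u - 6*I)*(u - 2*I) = u^2 - 8*I*u - 12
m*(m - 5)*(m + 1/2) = m^3 - 9*m^2/2 - 5*m/2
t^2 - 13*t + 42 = (t - 7)*(t - 6)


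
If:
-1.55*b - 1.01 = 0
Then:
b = -0.65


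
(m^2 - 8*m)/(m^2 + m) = (m - 8)/(m + 1)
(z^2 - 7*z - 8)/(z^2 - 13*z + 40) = (z + 1)/(z - 5)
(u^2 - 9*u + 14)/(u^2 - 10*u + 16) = (u - 7)/(u - 8)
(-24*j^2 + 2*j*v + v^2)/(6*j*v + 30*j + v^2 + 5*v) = (-4*j + v)/(v + 5)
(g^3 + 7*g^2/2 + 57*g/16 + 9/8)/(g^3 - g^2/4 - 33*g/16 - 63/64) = 4*(g + 2)/(4*g - 7)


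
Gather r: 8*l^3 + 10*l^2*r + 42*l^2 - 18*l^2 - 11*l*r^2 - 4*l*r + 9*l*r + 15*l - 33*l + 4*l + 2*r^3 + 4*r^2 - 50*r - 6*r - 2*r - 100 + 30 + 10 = 8*l^3 + 24*l^2 - 14*l + 2*r^3 + r^2*(4 - 11*l) + r*(10*l^2 + 5*l - 58) - 60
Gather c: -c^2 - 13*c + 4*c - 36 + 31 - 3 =-c^2 - 9*c - 8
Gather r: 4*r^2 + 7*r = 4*r^2 + 7*r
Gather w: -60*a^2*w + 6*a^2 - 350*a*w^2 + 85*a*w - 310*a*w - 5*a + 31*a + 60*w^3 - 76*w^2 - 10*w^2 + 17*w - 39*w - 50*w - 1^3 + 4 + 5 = 6*a^2 + 26*a + 60*w^3 + w^2*(-350*a - 86) + w*(-60*a^2 - 225*a - 72) + 8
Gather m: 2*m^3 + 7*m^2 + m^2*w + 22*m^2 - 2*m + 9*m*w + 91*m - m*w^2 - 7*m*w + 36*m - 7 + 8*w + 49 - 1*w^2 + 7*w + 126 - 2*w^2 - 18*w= 2*m^3 + m^2*(w + 29) + m*(-w^2 + 2*w + 125) - 3*w^2 - 3*w + 168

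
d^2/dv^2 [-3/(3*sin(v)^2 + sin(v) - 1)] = 3*(36*sin(v)^4 + 9*sin(v)^3 - 41*sin(v)^2 - 17*sin(v) - 8)/(3*sin(v)^2 + sin(v) - 1)^3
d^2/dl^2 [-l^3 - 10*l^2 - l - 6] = -6*l - 20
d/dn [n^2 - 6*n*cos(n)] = 6*n*sin(n) + 2*n - 6*cos(n)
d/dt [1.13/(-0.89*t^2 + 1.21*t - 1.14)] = (2.0114*t - 1.3673)/(0.89*t^2 - 1.21*t + 1.14)^2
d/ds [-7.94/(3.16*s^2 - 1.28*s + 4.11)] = (50.1808*s - 10.1632)/(3.16*s^2 - 1.28*s + 4.11)^2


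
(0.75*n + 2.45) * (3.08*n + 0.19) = 2.31*n^2 + 7.6885*n + 0.4655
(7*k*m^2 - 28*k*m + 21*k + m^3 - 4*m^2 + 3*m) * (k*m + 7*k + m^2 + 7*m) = 7*k^2*m^3 + 21*k^2*m^2 - 175*k^2*m + 147*k^2 + 8*k*m^4 + 24*k*m^3 - 200*k*m^2 + 168*k*m + m^5 + 3*m^4 - 25*m^3 + 21*m^2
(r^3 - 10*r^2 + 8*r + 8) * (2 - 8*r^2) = -8*r^5 + 80*r^4 - 62*r^3 - 84*r^2 + 16*r + 16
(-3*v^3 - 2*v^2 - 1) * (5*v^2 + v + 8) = -15*v^5 - 13*v^4 - 26*v^3 - 21*v^2 - v - 8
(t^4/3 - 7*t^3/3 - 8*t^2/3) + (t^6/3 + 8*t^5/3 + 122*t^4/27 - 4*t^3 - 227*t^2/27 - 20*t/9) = t^6/3 + 8*t^5/3 + 131*t^4/27 - 19*t^3/3 - 299*t^2/27 - 20*t/9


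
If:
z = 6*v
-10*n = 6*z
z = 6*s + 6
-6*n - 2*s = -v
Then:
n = 36/103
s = -113/103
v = -10/103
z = -60/103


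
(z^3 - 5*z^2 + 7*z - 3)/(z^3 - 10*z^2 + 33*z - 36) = (z^2 - 2*z + 1)/(z^2 - 7*z + 12)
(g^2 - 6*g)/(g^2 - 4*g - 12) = g/(g + 2)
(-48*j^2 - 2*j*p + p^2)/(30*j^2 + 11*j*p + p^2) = (-8*j + p)/(5*j + p)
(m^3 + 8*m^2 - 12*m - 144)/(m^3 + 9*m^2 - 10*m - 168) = (m + 6)/(m + 7)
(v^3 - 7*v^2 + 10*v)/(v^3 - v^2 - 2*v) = (v - 5)/(v + 1)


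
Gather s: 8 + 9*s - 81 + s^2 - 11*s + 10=s^2 - 2*s - 63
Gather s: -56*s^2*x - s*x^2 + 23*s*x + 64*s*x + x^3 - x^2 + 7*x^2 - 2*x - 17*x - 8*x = -56*s^2*x + s*(-x^2 + 87*x) + x^3 + 6*x^2 - 27*x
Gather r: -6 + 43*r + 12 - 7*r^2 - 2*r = -7*r^2 + 41*r + 6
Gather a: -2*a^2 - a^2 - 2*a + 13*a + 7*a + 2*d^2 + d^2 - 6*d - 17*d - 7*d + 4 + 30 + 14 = -3*a^2 + 18*a + 3*d^2 - 30*d + 48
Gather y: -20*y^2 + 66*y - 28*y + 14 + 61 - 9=-20*y^2 + 38*y + 66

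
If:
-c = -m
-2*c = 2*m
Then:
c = 0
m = 0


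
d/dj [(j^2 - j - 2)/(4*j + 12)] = (j^2 + 6*j - 1)/(4*(j^2 + 6*j + 9))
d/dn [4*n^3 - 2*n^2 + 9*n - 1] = 12*n^2 - 4*n + 9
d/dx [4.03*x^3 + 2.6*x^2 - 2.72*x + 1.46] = 12.09*x^2 + 5.2*x - 2.72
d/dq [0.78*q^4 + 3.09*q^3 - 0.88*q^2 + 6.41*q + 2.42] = 3.12*q^3 + 9.27*q^2 - 1.76*q + 6.41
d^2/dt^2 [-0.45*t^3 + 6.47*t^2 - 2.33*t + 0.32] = 12.94 - 2.7*t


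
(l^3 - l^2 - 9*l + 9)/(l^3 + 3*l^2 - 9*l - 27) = (l - 1)/(l + 3)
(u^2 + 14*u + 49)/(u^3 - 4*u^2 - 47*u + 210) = (u + 7)/(u^2 - 11*u + 30)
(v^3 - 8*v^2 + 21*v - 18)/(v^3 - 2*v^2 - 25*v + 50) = (v^2 - 6*v + 9)/(v^2 - 25)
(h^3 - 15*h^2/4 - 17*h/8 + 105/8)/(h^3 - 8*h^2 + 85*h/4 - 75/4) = (4*h + 7)/(2*(2*h - 5))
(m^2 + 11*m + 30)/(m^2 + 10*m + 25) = (m + 6)/(m + 5)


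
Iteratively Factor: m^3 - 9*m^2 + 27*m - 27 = (m - 3)*(m^2 - 6*m + 9) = (m - 3)^2*(m - 3)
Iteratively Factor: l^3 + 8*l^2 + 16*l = (l + 4)*(l^2 + 4*l) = l*(l + 4)*(l + 4)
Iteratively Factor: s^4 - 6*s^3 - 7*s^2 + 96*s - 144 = (s - 3)*(s^3 - 3*s^2 - 16*s + 48) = (s - 4)*(s - 3)*(s^2 + s - 12) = (s - 4)*(s - 3)^2*(s + 4)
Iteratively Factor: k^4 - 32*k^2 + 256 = (k - 4)*(k^3 + 4*k^2 - 16*k - 64) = (k - 4)*(k + 4)*(k^2 - 16) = (k - 4)^2*(k + 4)*(k + 4)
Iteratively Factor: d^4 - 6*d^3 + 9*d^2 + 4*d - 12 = (d + 1)*(d^3 - 7*d^2 + 16*d - 12) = (d - 2)*(d + 1)*(d^2 - 5*d + 6) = (d - 2)^2*(d + 1)*(d - 3)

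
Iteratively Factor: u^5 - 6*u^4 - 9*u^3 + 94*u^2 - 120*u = (u - 2)*(u^4 - 4*u^3 - 17*u^2 + 60*u) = u*(u - 2)*(u^3 - 4*u^2 - 17*u + 60) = u*(u - 3)*(u - 2)*(u^2 - u - 20) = u*(u - 3)*(u - 2)*(u + 4)*(u - 5)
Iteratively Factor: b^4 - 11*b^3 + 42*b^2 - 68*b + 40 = (b - 2)*(b^3 - 9*b^2 + 24*b - 20) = (b - 5)*(b - 2)*(b^2 - 4*b + 4) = (b - 5)*(b - 2)^2*(b - 2)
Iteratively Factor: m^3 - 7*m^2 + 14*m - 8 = (m - 1)*(m^2 - 6*m + 8) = (m - 2)*(m - 1)*(m - 4)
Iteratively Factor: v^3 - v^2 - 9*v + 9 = (v + 3)*(v^2 - 4*v + 3) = (v - 3)*(v + 3)*(v - 1)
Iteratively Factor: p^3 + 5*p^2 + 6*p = (p + 3)*(p^2 + 2*p) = p*(p + 3)*(p + 2)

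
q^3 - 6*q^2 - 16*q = q*(q - 8)*(q + 2)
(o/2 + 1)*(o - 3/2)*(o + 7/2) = o^3/2 + 2*o^2 - 5*o/8 - 21/4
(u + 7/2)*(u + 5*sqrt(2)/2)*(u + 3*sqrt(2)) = u^3 + 7*u^2/2 + 11*sqrt(2)*u^2/2 + 15*u + 77*sqrt(2)*u/4 + 105/2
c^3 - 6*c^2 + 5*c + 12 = (c - 4)*(c - 3)*(c + 1)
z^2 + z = z*(z + 1)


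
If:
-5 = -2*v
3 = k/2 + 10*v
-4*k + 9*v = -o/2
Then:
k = -44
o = -397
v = 5/2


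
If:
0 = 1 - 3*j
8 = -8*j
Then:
No Solution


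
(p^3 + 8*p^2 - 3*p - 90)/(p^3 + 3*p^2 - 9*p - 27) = (p^2 + 11*p + 30)/(p^2 + 6*p + 9)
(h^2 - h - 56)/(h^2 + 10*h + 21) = (h - 8)/(h + 3)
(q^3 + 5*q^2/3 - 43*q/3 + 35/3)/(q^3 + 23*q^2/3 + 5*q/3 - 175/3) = (q - 1)/(q + 5)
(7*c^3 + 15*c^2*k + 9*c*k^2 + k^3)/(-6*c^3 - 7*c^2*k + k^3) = (-7*c^2 - 8*c*k - k^2)/(6*c^2 + c*k - k^2)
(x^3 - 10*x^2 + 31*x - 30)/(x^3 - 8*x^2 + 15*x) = (x - 2)/x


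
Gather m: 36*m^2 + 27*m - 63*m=36*m^2 - 36*m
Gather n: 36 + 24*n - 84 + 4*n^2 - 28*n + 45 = 4*n^2 - 4*n - 3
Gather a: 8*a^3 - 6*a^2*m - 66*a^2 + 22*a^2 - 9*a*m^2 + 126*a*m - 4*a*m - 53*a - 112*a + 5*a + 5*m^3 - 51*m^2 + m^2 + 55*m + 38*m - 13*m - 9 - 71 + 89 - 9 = 8*a^3 + a^2*(-6*m - 44) + a*(-9*m^2 + 122*m - 160) + 5*m^3 - 50*m^2 + 80*m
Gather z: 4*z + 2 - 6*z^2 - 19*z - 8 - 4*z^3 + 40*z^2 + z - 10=-4*z^3 + 34*z^2 - 14*z - 16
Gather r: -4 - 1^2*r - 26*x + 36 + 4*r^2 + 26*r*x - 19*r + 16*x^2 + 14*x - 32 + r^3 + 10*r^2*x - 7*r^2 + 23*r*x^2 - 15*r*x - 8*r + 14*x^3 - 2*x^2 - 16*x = r^3 + r^2*(10*x - 3) + r*(23*x^2 + 11*x - 28) + 14*x^3 + 14*x^2 - 28*x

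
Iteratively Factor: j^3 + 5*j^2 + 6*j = (j + 3)*(j^2 + 2*j) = j*(j + 3)*(j + 2)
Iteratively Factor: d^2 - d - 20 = (d - 5)*(d + 4)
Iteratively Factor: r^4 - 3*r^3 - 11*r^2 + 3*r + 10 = (r + 1)*(r^3 - 4*r^2 - 7*r + 10) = (r - 5)*(r + 1)*(r^2 + r - 2) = (r - 5)*(r - 1)*(r + 1)*(r + 2)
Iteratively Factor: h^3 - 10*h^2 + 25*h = (h - 5)*(h^2 - 5*h) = h*(h - 5)*(h - 5)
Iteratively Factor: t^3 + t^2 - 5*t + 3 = (t + 3)*(t^2 - 2*t + 1) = (t - 1)*(t + 3)*(t - 1)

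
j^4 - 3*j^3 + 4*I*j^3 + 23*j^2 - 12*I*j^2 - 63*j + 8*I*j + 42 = (j - 2)*(j - 1)*(j - 3*I)*(j + 7*I)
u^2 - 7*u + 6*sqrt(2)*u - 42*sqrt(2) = (u - 7)*(u + 6*sqrt(2))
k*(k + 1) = k^2 + k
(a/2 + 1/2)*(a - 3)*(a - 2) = a^3/2 - 2*a^2 + a/2 + 3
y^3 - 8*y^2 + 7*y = y*(y - 7)*(y - 1)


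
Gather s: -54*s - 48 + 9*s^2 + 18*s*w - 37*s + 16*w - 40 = 9*s^2 + s*(18*w - 91) + 16*w - 88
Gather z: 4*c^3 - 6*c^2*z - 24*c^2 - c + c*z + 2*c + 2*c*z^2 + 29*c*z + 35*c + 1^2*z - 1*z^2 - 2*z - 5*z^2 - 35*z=4*c^3 - 24*c^2 + 36*c + z^2*(2*c - 6) + z*(-6*c^2 + 30*c - 36)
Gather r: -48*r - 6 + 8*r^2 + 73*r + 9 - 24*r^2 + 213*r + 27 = -16*r^2 + 238*r + 30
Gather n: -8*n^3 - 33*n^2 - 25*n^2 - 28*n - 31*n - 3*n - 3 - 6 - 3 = -8*n^3 - 58*n^2 - 62*n - 12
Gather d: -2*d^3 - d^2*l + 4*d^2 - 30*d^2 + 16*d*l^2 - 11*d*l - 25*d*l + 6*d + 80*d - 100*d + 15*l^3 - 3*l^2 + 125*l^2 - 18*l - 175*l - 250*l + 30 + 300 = -2*d^3 + d^2*(-l - 26) + d*(16*l^2 - 36*l - 14) + 15*l^3 + 122*l^2 - 443*l + 330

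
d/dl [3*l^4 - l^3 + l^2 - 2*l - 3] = 12*l^3 - 3*l^2 + 2*l - 2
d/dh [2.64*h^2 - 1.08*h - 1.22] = 5.28*h - 1.08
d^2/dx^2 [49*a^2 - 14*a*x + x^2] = 2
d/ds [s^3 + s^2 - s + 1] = 3*s^2 + 2*s - 1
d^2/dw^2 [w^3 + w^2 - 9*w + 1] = 6*w + 2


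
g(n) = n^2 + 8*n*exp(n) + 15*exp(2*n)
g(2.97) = 6170.97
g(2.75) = 4022.08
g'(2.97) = 12023.05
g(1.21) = 202.61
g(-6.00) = 35.88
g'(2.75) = 7815.54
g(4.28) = 80772.05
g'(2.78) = 8287.68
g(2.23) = 1468.20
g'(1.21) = 399.09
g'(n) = 8*n*exp(n) + 2*n + 30*exp(2*n) + 8*exp(n)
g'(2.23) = 2839.39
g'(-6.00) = -12.10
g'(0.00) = 38.00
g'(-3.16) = -7.00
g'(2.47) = 4526.24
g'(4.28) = 159620.43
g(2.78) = 4263.56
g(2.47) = 2336.27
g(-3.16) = 8.94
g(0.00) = 15.00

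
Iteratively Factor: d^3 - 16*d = (d - 4)*(d^2 + 4*d) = (d - 4)*(d + 4)*(d)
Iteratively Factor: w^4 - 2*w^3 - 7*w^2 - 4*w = (w + 1)*(w^3 - 3*w^2 - 4*w) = (w + 1)^2*(w^2 - 4*w) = (w - 4)*(w + 1)^2*(w)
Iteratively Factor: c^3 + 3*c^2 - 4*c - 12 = (c + 3)*(c^2 - 4) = (c + 2)*(c + 3)*(c - 2)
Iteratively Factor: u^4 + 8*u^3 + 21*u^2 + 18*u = (u + 3)*(u^3 + 5*u^2 + 6*u) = (u + 2)*(u + 3)*(u^2 + 3*u) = u*(u + 2)*(u + 3)*(u + 3)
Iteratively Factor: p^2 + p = (p)*(p + 1)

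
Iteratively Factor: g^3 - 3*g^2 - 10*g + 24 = (g - 4)*(g^2 + g - 6) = (g - 4)*(g - 2)*(g + 3)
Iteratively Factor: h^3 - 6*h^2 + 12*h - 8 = (h - 2)*(h^2 - 4*h + 4) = (h - 2)^2*(h - 2)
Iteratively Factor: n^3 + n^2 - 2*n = (n)*(n^2 + n - 2) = n*(n + 2)*(n - 1)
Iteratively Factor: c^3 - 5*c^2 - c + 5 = (c + 1)*(c^2 - 6*c + 5) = (c - 1)*(c + 1)*(c - 5)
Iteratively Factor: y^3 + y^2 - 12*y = (y + 4)*(y^2 - 3*y) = y*(y + 4)*(y - 3)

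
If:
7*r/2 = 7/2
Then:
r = 1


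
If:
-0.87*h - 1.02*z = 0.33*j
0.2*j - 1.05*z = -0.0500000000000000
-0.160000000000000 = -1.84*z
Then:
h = -0.18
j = 0.21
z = 0.09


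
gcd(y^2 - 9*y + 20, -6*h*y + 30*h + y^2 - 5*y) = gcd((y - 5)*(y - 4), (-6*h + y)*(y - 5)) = y - 5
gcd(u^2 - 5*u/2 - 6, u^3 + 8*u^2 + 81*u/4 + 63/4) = u + 3/2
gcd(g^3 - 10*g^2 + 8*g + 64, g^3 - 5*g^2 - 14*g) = g + 2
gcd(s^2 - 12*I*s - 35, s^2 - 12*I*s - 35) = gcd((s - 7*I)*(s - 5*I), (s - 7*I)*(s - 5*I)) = s^2 - 12*I*s - 35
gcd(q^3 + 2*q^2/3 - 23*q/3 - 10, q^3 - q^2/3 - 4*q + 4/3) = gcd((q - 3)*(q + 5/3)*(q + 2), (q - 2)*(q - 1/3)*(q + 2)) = q + 2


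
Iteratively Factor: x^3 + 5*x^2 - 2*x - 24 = (x + 3)*(x^2 + 2*x - 8) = (x - 2)*(x + 3)*(x + 4)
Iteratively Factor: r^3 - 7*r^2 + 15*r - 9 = (r - 3)*(r^2 - 4*r + 3) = (r - 3)^2*(r - 1)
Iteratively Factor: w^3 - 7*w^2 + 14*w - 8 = (w - 4)*(w^2 - 3*w + 2) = (w - 4)*(w - 2)*(w - 1)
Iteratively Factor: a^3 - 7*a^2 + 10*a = (a)*(a^2 - 7*a + 10) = a*(a - 5)*(a - 2)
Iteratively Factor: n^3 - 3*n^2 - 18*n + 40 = (n - 2)*(n^2 - n - 20) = (n - 2)*(n + 4)*(n - 5)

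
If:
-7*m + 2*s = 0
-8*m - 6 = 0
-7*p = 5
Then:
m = -3/4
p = -5/7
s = -21/8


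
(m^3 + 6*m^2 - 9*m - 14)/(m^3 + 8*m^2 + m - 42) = (m + 1)/(m + 3)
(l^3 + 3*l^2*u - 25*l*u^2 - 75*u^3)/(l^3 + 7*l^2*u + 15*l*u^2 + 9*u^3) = (l^2 - 25*u^2)/(l^2 + 4*l*u + 3*u^2)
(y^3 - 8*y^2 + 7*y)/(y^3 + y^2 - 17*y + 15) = y*(y - 7)/(y^2 + 2*y - 15)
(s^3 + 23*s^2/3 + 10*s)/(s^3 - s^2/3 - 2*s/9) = 3*(3*s^2 + 23*s + 30)/(9*s^2 - 3*s - 2)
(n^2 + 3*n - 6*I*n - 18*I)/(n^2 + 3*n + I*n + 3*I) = (n - 6*I)/(n + I)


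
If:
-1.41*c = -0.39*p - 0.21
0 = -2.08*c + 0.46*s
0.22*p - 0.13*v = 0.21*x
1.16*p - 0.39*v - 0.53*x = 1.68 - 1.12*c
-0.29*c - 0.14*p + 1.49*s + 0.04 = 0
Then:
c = -0.02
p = -0.61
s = -0.09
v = -33.44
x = 20.06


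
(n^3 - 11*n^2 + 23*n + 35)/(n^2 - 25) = (n^2 - 6*n - 7)/(n + 5)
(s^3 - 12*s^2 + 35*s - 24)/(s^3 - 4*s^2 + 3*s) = (s - 8)/s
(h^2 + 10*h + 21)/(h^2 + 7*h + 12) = (h + 7)/(h + 4)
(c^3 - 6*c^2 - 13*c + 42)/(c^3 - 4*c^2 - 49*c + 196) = (c^2 + c - 6)/(c^2 + 3*c - 28)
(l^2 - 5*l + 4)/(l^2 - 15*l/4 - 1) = 4*(l - 1)/(4*l + 1)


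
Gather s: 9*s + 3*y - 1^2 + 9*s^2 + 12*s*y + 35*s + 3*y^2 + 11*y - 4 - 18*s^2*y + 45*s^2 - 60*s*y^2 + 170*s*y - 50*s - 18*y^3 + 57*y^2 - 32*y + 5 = s^2*(54 - 18*y) + s*(-60*y^2 + 182*y - 6) - 18*y^3 + 60*y^2 - 18*y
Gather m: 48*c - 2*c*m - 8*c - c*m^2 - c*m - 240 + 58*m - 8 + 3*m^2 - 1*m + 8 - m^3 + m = 40*c - m^3 + m^2*(3 - c) + m*(58 - 3*c) - 240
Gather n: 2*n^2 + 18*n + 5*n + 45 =2*n^2 + 23*n + 45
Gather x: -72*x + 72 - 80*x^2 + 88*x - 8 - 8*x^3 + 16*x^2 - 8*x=-8*x^3 - 64*x^2 + 8*x + 64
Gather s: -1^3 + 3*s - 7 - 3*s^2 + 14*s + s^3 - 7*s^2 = s^3 - 10*s^2 + 17*s - 8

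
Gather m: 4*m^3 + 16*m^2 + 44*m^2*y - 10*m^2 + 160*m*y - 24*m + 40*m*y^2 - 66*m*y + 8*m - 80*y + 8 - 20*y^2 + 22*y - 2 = 4*m^3 + m^2*(44*y + 6) + m*(40*y^2 + 94*y - 16) - 20*y^2 - 58*y + 6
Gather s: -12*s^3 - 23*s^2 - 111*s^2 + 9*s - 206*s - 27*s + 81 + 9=-12*s^3 - 134*s^2 - 224*s + 90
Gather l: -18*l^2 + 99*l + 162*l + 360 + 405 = -18*l^2 + 261*l + 765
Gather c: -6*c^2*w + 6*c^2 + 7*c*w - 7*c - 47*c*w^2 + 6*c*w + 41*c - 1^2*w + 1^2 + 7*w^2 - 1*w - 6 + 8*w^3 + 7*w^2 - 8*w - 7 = c^2*(6 - 6*w) + c*(-47*w^2 + 13*w + 34) + 8*w^3 + 14*w^2 - 10*w - 12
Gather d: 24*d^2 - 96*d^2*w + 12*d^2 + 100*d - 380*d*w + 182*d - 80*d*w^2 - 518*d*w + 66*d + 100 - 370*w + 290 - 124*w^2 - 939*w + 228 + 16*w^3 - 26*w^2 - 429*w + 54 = d^2*(36 - 96*w) + d*(-80*w^2 - 898*w + 348) + 16*w^3 - 150*w^2 - 1738*w + 672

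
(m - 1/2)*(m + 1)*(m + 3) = m^3 + 7*m^2/2 + m - 3/2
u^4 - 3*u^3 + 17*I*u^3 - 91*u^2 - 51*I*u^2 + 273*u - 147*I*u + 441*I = (u - 3)*(u + 3*I)*(u + 7*I)^2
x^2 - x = x*(x - 1)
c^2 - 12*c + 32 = (c - 8)*(c - 4)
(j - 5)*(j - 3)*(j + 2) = j^3 - 6*j^2 - j + 30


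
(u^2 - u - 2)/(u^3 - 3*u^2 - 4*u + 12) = (u + 1)/(u^2 - u - 6)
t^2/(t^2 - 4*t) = t/(t - 4)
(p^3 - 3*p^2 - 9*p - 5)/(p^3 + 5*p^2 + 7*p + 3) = (p - 5)/(p + 3)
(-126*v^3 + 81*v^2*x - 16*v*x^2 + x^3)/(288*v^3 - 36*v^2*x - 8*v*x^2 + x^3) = (21*v^2 - 10*v*x + x^2)/(-48*v^2 - 2*v*x + x^2)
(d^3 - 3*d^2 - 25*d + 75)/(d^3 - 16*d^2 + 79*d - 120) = (d + 5)/(d - 8)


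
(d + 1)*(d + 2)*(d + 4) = d^3 + 7*d^2 + 14*d + 8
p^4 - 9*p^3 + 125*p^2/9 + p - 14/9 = (p - 7)*(p - 2)*(p - 1/3)*(p + 1/3)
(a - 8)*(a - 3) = a^2 - 11*a + 24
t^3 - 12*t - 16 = (t - 4)*(t + 2)^2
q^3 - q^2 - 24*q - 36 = (q - 6)*(q + 2)*(q + 3)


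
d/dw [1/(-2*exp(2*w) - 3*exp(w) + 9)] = (4*exp(w) + 3)*exp(w)/(2*exp(2*w) + 3*exp(w) - 9)^2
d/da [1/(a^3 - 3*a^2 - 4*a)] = (-3*a^2 + 6*a + 4)/(a^2*(-a^2 + 3*a + 4)^2)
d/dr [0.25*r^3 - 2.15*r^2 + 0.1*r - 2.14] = 0.75*r^2 - 4.3*r + 0.1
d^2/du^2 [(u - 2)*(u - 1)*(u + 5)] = 6*u + 4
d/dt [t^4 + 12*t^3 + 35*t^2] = 2*t*(2*t^2 + 18*t + 35)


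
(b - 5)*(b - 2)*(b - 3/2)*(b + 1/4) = b^4 - 33*b^3/4 + 147*b^2/8 - 79*b/8 - 15/4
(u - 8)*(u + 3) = u^2 - 5*u - 24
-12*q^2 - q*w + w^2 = (-4*q + w)*(3*q + w)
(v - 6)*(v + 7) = v^2 + v - 42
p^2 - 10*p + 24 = (p - 6)*(p - 4)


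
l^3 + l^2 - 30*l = l*(l - 5)*(l + 6)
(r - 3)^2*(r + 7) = r^3 + r^2 - 33*r + 63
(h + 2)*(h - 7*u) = h^2 - 7*h*u + 2*h - 14*u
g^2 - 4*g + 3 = (g - 3)*(g - 1)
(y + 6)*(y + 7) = y^2 + 13*y + 42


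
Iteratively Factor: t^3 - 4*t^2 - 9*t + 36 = (t - 4)*(t^2 - 9) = (t - 4)*(t - 3)*(t + 3)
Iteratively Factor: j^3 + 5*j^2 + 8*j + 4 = (j + 1)*(j^2 + 4*j + 4) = (j + 1)*(j + 2)*(j + 2)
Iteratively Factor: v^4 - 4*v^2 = (v - 2)*(v^3 + 2*v^2) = v*(v - 2)*(v^2 + 2*v) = v*(v - 2)*(v + 2)*(v)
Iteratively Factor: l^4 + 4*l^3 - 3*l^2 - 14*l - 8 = (l - 2)*(l^3 + 6*l^2 + 9*l + 4) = (l - 2)*(l + 1)*(l^2 + 5*l + 4) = (l - 2)*(l + 1)^2*(l + 4)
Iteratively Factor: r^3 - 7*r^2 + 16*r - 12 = (r - 2)*(r^2 - 5*r + 6) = (r - 3)*(r - 2)*(r - 2)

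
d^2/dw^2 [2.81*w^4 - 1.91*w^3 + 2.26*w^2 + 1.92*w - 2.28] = 33.72*w^2 - 11.46*w + 4.52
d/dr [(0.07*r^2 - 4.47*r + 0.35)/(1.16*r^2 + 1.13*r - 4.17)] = (5.2643*r^2 - 1.3958*r + 18.2444)/(1.3456*r^4 + 2.6216*r^3 - 8.3975*r^2 - 9.4242*r + 17.3889)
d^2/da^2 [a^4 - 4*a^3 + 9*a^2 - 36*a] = 12*a^2 - 24*a + 18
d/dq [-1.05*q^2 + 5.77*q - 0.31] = 5.77 - 2.1*q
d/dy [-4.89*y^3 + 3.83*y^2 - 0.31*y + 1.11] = -14.67*y^2 + 7.66*y - 0.31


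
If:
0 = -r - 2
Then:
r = -2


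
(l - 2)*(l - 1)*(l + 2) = l^3 - l^2 - 4*l + 4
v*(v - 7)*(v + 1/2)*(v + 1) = v^4 - 11*v^3/2 - 10*v^2 - 7*v/2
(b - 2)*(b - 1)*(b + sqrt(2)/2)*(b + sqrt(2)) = b^4 - 3*b^3 + 3*sqrt(2)*b^3/2 - 9*sqrt(2)*b^2/2 + 3*b^2 - 3*b + 3*sqrt(2)*b + 2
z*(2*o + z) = 2*o*z + z^2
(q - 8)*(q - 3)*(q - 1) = q^3 - 12*q^2 + 35*q - 24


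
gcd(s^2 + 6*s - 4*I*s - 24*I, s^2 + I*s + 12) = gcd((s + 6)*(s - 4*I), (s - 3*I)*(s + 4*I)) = 1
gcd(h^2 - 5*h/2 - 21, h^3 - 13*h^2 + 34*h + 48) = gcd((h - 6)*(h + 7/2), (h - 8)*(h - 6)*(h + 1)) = h - 6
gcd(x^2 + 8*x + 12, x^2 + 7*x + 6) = x + 6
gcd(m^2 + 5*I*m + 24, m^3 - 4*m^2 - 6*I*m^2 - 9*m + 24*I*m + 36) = m - 3*I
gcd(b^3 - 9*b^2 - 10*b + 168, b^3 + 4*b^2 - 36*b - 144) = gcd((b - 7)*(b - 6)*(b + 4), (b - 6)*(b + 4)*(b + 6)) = b^2 - 2*b - 24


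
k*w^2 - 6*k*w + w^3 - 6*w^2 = w*(k + w)*(w - 6)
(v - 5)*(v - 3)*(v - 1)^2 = v^4 - 10*v^3 + 32*v^2 - 38*v + 15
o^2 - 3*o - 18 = (o - 6)*(o + 3)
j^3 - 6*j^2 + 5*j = j*(j - 5)*(j - 1)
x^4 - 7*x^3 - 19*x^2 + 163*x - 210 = (x - 7)*(x - 3)*(x - 2)*(x + 5)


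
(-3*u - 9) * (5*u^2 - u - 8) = -15*u^3 - 42*u^2 + 33*u + 72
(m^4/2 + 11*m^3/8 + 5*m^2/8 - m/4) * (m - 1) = m^5/2 + 7*m^4/8 - 3*m^3/4 - 7*m^2/8 + m/4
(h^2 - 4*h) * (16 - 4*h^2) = -4*h^4 + 16*h^3 + 16*h^2 - 64*h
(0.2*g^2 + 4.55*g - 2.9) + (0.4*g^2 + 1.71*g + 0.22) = 0.6*g^2 + 6.26*g - 2.68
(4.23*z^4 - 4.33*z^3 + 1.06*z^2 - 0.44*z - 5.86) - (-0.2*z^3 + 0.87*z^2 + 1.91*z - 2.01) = 4.23*z^4 - 4.13*z^3 + 0.19*z^2 - 2.35*z - 3.85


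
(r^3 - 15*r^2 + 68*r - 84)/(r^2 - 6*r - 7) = (r^2 - 8*r + 12)/(r + 1)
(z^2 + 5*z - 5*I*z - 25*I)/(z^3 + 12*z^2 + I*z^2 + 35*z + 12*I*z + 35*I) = (z - 5*I)/(z^2 + z*(7 + I) + 7*I)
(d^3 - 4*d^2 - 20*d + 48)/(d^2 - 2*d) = d - 2 - 24/d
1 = 1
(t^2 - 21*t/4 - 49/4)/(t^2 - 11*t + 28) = (t + 7/4)/(t - 4)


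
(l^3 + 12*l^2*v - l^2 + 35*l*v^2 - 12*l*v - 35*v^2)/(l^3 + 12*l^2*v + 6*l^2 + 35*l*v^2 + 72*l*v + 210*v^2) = (l - 1)/(l + 6)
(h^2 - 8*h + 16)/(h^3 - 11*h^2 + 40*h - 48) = 1/(h - 3)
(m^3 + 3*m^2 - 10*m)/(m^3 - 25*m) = (m - 2)/(m - 5)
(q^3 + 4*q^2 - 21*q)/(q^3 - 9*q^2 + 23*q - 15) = q*(q + 7)/(q^2 - 6*q + 5)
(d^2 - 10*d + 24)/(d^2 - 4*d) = (d - 6)/d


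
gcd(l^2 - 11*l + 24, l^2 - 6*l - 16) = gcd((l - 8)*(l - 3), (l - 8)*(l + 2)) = l - 8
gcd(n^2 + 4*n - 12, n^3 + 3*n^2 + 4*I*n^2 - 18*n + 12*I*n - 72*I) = n + 6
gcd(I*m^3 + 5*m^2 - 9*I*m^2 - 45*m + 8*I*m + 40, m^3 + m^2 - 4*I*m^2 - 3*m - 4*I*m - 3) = 1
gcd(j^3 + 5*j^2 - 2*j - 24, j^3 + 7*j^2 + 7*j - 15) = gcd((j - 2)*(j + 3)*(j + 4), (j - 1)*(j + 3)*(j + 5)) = j + 3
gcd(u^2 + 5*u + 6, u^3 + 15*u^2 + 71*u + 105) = u + 3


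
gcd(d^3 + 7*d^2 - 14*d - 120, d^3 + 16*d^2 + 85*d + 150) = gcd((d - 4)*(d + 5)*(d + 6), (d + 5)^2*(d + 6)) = d^2 + 11*d + 30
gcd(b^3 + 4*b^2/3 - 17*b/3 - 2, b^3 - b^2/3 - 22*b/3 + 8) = b^2 + b - 6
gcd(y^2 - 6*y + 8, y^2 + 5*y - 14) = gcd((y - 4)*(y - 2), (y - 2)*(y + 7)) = y - 2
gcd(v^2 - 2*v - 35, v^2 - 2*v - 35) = v^2 - 2*v - 35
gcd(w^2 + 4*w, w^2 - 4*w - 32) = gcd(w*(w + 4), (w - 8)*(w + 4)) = w + 4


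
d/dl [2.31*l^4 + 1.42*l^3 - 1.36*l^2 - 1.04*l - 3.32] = 9.24*l^3 + 4.26*l^2 - 2.72*l - 1.04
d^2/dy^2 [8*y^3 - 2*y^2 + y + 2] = 48*y - 4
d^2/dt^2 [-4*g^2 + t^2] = 2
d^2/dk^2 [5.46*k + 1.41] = 0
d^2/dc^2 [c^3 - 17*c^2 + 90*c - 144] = 6*c - 34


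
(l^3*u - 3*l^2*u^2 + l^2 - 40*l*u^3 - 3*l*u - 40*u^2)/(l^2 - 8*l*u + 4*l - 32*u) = (l^2*u + 5*l*u^2 + l + 5*u)/(l + 4)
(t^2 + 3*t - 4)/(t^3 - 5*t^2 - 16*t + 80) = (t - 1)/(t^2 - 9*t + 20)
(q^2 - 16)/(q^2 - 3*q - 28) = (q - 4)/(q - 7)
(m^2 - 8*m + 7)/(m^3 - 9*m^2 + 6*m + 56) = (m - 1)/(m^2 - 2*m - 8)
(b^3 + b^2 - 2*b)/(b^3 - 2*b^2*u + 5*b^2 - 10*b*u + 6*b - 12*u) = b*(1 - b)/(-b^2 + 2*b*u - 3*b + 6*u)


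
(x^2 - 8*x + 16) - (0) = x^2 - 8*x + 16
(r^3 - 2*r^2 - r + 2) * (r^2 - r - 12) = r^5 - 3*r^4 - 11*r^3 + 27*r^2 + 10*r - 24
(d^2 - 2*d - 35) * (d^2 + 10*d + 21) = d^4 + 8*d^3 - 34*d^2 - 392*d - 735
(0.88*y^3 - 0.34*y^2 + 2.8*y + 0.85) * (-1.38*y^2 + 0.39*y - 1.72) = -1.2144*y^5 + 0.8124*y^4 - 5.5102*y^3 + 0.5038*y^2 - 4.4845*y - 1.462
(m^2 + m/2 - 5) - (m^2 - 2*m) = 5*m/2 - 5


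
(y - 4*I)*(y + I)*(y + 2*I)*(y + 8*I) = y^4 + 7*I*y^3 + 18*y^2 + 88*I*y - 64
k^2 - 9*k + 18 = (k - 6)*(k - 3)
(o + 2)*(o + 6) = o^2 + 8*o + 12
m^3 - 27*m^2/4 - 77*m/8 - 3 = (m - 8)*(m + 1/2)*(m + 3/4)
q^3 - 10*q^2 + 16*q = q*(q - 8)*(q - 2)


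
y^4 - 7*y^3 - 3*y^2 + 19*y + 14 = (y - 7)*(y - 2)*(y + 1)^2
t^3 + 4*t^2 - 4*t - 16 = (t - 2)*(t + 2)*(t + 4)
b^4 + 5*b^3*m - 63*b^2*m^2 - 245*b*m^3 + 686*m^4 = (b - 7*m)*(b - 2*m)*(b + 7*m)^2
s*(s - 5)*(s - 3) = s^3 - 8*s^2 + 15*s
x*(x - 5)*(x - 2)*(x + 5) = x^4 - 2*x^3 - 25*x^2 + 50*x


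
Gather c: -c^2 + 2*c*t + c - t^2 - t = -c^2 + c*(2*t + 1) - t^2 - t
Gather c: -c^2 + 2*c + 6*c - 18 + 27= -c^2 + 8*c + 9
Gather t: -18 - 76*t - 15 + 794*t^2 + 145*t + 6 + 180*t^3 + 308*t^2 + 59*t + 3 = 180*t^3 + 1102*t^2 + 128*t - 24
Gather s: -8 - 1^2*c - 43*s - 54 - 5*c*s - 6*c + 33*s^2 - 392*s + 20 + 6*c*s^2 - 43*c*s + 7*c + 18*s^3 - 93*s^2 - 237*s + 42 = 18*s^3 + s^2*(6*c - 60) + s*(-48*c - 672)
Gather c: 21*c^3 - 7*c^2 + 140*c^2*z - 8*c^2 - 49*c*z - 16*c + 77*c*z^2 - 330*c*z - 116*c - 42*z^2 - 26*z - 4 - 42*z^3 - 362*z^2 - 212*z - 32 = 21*c^3 + c^2*(140*z - 15) + c*(77*z^2 - 379*z - 132) - 42*z^3 - 404*z^2 - 238*z - 36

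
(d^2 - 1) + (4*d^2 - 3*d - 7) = 5*d^2 - 3*d - 8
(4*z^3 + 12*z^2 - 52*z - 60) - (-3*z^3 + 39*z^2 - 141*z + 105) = 7*z^3 - 27*z^2 + 89*z - 165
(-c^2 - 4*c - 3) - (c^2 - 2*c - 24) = -2*c^2 - 2*c + 21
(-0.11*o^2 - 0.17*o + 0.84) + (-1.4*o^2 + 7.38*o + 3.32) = -1.51*o^2 + 7.21*o + 4.16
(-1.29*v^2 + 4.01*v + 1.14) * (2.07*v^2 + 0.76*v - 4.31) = -2.6703*v^4 + 7.3203*v^3 + 10.9673*v^2 - 16.4167*v - 4.9134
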